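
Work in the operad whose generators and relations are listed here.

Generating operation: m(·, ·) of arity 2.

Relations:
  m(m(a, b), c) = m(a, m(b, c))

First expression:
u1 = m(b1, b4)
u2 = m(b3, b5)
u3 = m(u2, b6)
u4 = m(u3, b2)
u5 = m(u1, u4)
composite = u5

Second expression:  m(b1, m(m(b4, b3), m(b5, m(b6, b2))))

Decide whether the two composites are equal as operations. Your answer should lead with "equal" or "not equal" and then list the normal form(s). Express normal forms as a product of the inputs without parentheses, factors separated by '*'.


equal: each reduces to b1 * b4 * b3 * b5 * b6 * b2

Reducing the first expression gives b1 * b4 * b3 * b5 * b6 * b2
Reducing the second expression gives b1 * b4 * b3 * b5 * b6 * b2
One common form — equal.


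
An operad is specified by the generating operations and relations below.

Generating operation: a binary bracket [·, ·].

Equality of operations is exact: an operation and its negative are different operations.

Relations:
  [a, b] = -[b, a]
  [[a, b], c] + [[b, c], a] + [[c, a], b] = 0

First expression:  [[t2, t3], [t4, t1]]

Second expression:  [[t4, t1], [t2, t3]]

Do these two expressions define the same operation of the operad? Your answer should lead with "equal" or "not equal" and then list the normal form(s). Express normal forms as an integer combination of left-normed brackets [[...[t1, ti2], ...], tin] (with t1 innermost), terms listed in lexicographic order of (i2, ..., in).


The first composite normalizes to [[[t1, t4], t2], t3] - [[[t1, t4], t3], t2]
The second composite normalizes to -[[[t1, t4], t2], t3] + [[[t1, t4], t3], t2]
Different reductions; not equal.

not equal: they reduce to [[[t1, t4], t2], t3] - [[[t1, t4], t3], t2] and -[[[t1, t4], t2], t3] + [[[t1, t4], t3], t2]


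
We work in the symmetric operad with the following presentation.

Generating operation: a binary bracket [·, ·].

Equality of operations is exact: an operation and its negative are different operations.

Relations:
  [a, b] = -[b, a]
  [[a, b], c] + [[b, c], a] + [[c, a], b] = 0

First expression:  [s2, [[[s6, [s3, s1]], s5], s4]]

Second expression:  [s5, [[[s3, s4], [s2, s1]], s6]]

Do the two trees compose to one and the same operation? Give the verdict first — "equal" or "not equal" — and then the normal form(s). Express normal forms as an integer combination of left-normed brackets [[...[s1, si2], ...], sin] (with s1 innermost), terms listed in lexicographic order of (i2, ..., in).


not equal; first: -[[[[[s1, s3], s6], s5], s4], s2]; second: -[[[[[s1, s2], s3], s4], s6], s5] + [[[[[s1, s2], s4], s3], s6], s5]

The first composite normalizes to -[[[[[s1, s3], s6], s5], s4], s2]
The second composite normalizes to -[[[[[s1, s2], s3], s4], s6], s5] + [[[[[s1, s2], s4], s3], s6], s5]
The forms do not match — not equal.


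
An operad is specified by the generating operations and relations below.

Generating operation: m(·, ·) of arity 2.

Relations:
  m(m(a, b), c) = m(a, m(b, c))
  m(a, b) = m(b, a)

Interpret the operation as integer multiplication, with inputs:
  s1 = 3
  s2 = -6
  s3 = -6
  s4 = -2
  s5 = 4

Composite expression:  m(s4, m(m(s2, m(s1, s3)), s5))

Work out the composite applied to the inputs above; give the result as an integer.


-864

m(s1, s3) = -18
m(s2, m(s1, s3)) = 108
m(m(s2, m(s1, s3)), s5) = 432
m(s4, m(m(s2, m(s1, s3)), s5)) = -864


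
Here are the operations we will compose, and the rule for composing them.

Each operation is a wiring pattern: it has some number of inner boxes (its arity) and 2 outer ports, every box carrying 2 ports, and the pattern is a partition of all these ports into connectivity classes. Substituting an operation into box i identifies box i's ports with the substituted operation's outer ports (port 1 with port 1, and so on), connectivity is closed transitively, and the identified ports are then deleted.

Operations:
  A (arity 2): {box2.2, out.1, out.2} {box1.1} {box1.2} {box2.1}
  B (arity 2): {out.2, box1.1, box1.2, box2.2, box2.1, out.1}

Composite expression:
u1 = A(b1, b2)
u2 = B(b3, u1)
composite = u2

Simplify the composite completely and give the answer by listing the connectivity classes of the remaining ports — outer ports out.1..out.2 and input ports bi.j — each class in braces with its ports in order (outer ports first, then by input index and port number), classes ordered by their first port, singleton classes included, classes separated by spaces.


{out.1, out.2, b2.2, b3.1, b3.2} {b1.1} {b1.2} {b2.1}

Connectivity passes through glued B-boundaries; trace each wire chain.
A over (b1, b2) gives {out.1, out.2, b2.2} {b1.1} {b1.2} {b2.1}, out.j being that stage's outer ports
B over (b3, b1, b2) gives {out.1, out.2, b2.2, b3.1, b3.2} {b1.1} {b1.2} {b2.1}, out.j being that stage's outer ports


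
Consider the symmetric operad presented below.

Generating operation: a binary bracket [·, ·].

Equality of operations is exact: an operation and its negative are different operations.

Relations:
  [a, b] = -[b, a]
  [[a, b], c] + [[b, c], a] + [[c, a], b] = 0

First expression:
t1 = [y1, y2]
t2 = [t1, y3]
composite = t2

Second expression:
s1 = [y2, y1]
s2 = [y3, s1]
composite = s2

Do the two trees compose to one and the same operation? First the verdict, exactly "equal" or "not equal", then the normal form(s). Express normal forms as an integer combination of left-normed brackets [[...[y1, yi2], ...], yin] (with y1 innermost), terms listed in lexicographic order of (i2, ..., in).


equal — both sides give [[y1, y2], y3]

The first expression reduces to [[y1, y2], y3]
The second expression reduces to [[y1, y2], y3]
The normal forms match — equal.


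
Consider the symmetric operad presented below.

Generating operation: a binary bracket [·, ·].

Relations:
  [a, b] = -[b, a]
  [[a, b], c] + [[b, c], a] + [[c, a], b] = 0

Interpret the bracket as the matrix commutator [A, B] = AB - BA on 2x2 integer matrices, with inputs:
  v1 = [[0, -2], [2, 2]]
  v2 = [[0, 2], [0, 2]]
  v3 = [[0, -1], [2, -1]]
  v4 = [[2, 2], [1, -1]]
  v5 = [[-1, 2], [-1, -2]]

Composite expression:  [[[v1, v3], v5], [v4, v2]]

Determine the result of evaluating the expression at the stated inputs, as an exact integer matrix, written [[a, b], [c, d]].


[[4, -368], [-72, -4]]

[v1, v3] = [[-2, 4], [6, 2]]
[[v1, v3], v5] = [[-16, -12], [2, 16]]
[v4, v2] = [[-2, 10], [-2, 2]]
[[[v1, v3], v5], [v4, v2]] = [[4, -368], [-72, -4]]


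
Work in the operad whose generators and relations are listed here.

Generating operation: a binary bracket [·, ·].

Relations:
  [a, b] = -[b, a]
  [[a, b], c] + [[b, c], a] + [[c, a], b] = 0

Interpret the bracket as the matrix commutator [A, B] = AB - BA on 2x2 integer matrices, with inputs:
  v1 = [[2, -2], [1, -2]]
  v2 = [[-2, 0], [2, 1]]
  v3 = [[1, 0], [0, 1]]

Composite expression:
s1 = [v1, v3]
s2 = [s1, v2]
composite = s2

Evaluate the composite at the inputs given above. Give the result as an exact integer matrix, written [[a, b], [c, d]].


[[0, 0], [0, 0]]

[v1, v3] = [[0, 0], [0, 0]]
[[v1, v3], v2] = [[0, 0], [0, 0]]


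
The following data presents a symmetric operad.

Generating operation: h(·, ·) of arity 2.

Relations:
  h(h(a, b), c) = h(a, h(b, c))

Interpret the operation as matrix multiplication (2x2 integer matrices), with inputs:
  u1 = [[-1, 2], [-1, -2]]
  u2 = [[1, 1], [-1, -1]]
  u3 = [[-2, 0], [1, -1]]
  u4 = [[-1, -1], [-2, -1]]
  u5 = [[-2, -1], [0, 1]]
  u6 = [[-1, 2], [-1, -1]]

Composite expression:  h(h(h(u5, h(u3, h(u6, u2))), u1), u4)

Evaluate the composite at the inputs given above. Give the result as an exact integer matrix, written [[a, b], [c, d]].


[[-18, -18], [-6, -6]]

h(u6, u2) = [[-3, -3], [0, 0]]
h(u3, h(u6, u2)) = [[6, 6], [-3, -3]]
h(u5, h(u3, h(u6, u2))) = [[-9, -9], [-3, -3]]
h(h(u5, h(u3, h(u6, u2))), u1) = [[18, 0], [6, 0]]
h(h(h(u5, h(u3, h(u6, u2))), u1), u4) = [[-18, -18], [-6, -6]]


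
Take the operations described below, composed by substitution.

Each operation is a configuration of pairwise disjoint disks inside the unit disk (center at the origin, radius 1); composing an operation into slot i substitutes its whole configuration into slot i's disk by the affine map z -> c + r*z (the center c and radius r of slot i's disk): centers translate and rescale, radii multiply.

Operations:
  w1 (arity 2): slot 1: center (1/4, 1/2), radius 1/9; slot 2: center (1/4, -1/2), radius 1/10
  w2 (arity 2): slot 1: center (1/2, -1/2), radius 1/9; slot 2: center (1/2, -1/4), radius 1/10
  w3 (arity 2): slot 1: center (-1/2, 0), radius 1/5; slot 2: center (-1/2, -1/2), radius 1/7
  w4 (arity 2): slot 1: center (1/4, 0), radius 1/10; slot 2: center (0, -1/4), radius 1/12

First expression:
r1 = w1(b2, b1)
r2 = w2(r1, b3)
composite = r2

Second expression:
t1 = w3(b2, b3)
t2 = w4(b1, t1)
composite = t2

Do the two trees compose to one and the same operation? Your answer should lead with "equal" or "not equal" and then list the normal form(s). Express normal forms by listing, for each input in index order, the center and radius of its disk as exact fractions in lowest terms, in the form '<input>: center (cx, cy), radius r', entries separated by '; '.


not equal: they reduce to b1: center (19/36, -5/9), radius 1/90; b2: center (19/36, -4/9), radius 1/81; b3: center (1/2, -1/4), radius 1/10 and b1: center (1/4, 0), radius 1/10; b2: center (-1/24, -1/4), radius 1/60; b3: center (-1/24, -7/24), radius 1/84


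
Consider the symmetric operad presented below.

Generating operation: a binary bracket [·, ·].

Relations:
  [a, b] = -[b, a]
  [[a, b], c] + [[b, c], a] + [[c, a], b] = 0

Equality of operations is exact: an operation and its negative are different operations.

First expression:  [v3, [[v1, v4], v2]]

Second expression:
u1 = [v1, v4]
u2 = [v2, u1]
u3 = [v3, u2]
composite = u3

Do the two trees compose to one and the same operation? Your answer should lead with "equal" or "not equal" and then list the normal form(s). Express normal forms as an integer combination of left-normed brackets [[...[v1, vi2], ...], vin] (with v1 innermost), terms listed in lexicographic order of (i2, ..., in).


The first composite normalizes to -[[[v1, v4], v2], v3]
The second composite normalizes to [[[v1, v4], v2], v3]
They disagree, so not equal.

not equal; the first gives -[[[v1, v4], v2], v3] and the second [[[v1, v4], v2], v3]


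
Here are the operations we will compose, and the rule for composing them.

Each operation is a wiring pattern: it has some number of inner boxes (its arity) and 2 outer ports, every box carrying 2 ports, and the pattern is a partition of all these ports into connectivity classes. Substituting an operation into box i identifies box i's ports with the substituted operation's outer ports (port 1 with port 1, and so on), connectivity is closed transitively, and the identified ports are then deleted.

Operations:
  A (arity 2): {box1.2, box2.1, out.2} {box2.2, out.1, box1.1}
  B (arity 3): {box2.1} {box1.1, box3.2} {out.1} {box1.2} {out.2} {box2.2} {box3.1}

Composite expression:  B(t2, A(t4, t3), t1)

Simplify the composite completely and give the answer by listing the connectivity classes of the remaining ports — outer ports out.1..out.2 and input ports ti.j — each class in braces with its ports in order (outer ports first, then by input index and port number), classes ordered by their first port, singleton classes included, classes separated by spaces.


{out.1} {out.2} {t1.1} {t1.2, t2.1} {t2.2} {t3.1, t4.2} {t3.2, t4.1}

Treat the ports identified at B as solder joints: merge, then drop.
the subtree at A composes to {out.1, t3.2, t4.1} {out.2, t3.1, t4.2} on (t4, t3); out.j = own outer ports
the subtree at B composes to {out.1} {out.2} {t1.1} {t1.2, t2.1} {t2.2} {t3.1, t4.2} {t3.2, t4.1} on (t2, t4, t3, t1); out.j = own outer ports


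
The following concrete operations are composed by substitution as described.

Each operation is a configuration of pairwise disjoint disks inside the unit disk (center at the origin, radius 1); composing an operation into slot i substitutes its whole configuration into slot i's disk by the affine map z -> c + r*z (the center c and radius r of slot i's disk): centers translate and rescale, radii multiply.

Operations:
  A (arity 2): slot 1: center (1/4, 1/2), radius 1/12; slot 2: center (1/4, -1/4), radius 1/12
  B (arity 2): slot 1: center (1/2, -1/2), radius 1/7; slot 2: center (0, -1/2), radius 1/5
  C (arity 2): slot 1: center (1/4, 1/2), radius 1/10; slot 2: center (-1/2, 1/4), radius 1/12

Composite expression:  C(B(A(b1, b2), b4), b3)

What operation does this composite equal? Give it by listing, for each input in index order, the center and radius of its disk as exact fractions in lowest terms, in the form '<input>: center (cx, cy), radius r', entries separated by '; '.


b1: center (17/56, 16/35), radius 1/840; b2: center (17/56, 25/56), radius 1/840; b3: center (-1/2, 1/4), radius 1/12; b4: center (1/4, 9/20), radius 1/50

Nesting under C composes maps z -> c + r*z down each b-path.
input b1: applying the 3 nested substitutions gives center (17/56, 16/35), radius 1/840
input b2: applying the 3 nested substitutions gives center (17/56, 25/56), radius 1/840
input b4: applying the 2 nested substitutions gives center (1/4, 9/20), radius 1/50
input b3: applying the 1 nested substitution gives center (-1/2, 1/4), radius 1/12


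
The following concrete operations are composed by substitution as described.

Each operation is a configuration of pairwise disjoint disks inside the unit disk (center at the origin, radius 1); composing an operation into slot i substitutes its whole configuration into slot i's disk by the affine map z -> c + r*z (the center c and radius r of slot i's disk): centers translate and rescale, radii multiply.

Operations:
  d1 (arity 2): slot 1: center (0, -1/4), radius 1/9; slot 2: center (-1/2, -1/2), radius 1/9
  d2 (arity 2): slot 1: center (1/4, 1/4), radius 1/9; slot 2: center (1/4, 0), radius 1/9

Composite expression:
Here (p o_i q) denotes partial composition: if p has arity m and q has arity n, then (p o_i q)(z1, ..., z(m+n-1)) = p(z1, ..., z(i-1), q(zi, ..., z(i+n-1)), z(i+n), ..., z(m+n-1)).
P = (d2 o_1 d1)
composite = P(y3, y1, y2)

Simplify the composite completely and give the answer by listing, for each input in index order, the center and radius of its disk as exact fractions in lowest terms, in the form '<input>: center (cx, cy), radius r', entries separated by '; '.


y1: center (7/36, 7/36), radius 1/81; y2: center (1/4, 0), radius 1/9; y3: center (1/4, 2/9), radius 1/81

Only the slot chain above each y matters under d2; compose those maps.
input y3: applying the 2 nested substitutions gives center (1/4, 2/9), radius 1/81
input y1: applying the 2 nested substitutions gives center (7/36, 7/36), radius 1/81
input y2: applying the 1 nested substitution gives center (1/4, 0), radius 1/9


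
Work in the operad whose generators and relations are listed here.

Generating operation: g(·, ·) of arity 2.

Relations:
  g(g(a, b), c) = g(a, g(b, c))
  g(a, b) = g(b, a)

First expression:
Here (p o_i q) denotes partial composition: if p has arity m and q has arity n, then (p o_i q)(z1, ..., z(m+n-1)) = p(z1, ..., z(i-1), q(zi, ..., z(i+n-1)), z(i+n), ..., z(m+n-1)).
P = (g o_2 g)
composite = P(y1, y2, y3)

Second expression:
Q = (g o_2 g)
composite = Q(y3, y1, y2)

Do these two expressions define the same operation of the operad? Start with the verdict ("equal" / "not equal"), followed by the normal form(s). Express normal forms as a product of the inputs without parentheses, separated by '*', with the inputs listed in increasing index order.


equal — both sides give y1 * y2 * y3

The first composite normalizes to y1 * y2 * y3
The second composite normalizes to y1 * y2 * y3
Both agree, so they are equal.


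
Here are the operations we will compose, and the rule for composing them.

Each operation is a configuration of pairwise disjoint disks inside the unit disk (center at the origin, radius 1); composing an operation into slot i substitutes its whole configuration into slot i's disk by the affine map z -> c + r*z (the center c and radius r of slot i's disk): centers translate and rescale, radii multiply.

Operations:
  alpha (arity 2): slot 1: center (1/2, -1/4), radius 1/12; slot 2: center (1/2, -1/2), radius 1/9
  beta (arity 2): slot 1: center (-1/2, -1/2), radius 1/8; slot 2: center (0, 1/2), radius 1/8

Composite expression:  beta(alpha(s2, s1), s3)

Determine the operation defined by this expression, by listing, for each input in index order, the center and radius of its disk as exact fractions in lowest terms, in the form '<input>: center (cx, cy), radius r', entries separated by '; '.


s1: center (-7/16, -9/16), radius 1/72; s2: center (-7/16, -17/32), radius 1/96; s3: center (0, 1/2), radius 1/8

Follow each s-input down from beta: c' goes to c + r*c', radius to r*r'.
tracing s2 down its 2-map path: center (-7/16, -17/32), radius 1/96
tracing s1 down its 2-map path: center (-7/16, -9/16), radius 1/72
tracing s3 down its 1-map path: center (0, 1/2), radius 1/8


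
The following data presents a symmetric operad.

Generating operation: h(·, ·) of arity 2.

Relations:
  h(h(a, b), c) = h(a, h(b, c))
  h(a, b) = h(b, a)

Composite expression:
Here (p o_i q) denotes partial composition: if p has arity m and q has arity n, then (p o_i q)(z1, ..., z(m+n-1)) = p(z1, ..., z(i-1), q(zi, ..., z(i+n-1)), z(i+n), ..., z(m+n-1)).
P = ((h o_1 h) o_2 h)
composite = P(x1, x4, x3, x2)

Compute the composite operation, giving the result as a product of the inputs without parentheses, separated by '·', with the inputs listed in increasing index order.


x1 · x2 · x3 · x4

Key point: h commutes, so take the x-inputs in any fixed order.
h(x4, x3) reduces to x4 · x3
h(x1, h(x4, x3)) reduces to x1 · x4 · x3
h(h(x1, h(x4, x3)), x2) reduces to x1 · x4 · x3 · x2
rearranged into index order: x1 · x2 · x3 · x4


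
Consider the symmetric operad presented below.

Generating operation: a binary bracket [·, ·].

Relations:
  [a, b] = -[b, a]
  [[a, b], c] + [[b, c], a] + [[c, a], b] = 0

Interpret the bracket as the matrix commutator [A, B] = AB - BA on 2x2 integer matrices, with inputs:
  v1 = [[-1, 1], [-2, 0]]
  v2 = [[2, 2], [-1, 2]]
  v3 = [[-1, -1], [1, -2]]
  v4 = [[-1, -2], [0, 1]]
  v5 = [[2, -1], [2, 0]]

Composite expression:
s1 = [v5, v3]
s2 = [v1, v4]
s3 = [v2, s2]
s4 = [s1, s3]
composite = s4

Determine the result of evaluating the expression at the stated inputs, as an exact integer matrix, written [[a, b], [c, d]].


[[-8, 56], [-16, 8]]

[v5, v3] = [[1, -1], [0, -1]]
[v1, v4] = [[-4, 4], [4, 4]]
[v2, [v1, v4]] = [[12, 16], [8, -12]]
[[v5, v3], [v2, [v1, v4]]] = [[-8, 56], [-16, 8]]


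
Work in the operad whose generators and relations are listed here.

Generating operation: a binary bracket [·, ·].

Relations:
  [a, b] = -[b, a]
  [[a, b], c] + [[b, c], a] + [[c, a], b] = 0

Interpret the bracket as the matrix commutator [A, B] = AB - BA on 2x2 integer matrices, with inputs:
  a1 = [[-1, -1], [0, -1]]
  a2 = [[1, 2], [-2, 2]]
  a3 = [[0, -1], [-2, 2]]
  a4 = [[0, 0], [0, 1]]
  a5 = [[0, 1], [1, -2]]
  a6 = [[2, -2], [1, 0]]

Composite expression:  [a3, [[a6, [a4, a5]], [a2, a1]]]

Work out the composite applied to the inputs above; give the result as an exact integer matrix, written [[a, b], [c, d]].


[[-28, 24], [8, 28]]

[a4, a5] = [[0, -1], [1, 0]]
[a6, [a4, a5]] = [[-1, -2], [-2, 1]]
[a2, a1] = [[-2, 1], [0, 2]]
[[a6, [a4, a5]], [a2, a1]] = [[2, -10], [8, -2]]
[a3, [[a6, [a4, a5]], [a2, a1]]] = [[-28, 24], [8, 28]]


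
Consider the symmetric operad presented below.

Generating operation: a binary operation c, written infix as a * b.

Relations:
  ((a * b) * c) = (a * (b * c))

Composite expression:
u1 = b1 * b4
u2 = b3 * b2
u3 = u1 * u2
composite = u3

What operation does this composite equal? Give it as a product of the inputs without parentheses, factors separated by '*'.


b1 * b4 * b3 * b2

Associativity of c dissolves the nesting; only the b-input order survives.
(b1 * b4) spells out as b1 * b4
(b3 * b2) spells out as b3 * b2
((b1 * b4) * (b3 * b2)) spells out as b1 * b4 * b3 * b2


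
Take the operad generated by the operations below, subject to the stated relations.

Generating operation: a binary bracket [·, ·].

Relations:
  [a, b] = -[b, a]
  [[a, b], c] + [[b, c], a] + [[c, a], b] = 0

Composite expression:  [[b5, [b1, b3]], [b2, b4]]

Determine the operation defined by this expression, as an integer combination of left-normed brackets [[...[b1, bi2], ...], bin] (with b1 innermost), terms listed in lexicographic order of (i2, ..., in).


Left-normed coefficients sit on the b1-initial expansion words.
Composite bracket: [[b5, [b1, b3]], [b2, b4]]
The bracket unfolds into 16 signed words via [a, b] = ab - ba (2^4 = 16).
Only words starting with b1 matter:
  from b1b3b5b2b4, sign -1: term -[[[[b1, b3], b5], b2], b4]
  from b1b3b5b4b2, sign +1: term +[[[[b1, b3], b5], b4], b2]

-[[[[b1, b3], b5], b2], b4] + [[[[b1, b3], b5], b4], b2]


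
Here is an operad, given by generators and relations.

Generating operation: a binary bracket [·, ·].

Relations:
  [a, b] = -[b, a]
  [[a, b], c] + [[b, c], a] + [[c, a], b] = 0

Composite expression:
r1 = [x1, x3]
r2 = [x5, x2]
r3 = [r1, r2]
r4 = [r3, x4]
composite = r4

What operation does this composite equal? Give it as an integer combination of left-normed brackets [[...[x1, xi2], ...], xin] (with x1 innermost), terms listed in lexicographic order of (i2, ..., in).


-[[[[x1, x3], x2], x5], x4] + [[[[x1, x3], x5], x2], x4]

Expand each bracket as ab - ba; the x1-initial words give the coefficients.
Composite bracket: [[[x1, x3], [x5, x2]], x4]
The bracket unfolds into 16 signed words via [a, b] = ab - ba (2^4 = 16).
Coefficients come from the x1-initial words:
  x1x3x2x5x4 (sign -1) contributes -[[[[x1, x3], x2], x5], x4]
  x1x3x5x2x4 (sign +1) contributes +[[[[x1, x3], x5], x2], x4]


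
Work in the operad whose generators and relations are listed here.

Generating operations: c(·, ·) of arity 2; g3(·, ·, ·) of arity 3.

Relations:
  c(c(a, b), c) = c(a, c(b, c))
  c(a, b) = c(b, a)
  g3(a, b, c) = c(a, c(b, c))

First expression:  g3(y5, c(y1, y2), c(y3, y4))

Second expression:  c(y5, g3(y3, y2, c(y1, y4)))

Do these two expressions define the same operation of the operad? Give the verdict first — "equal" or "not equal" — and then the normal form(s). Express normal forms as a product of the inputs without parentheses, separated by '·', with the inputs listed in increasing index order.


equal; the common form is y1 · y2 · y3 · y4 · y5

In normal form, the first expression is y1 · y2 · y3 · y4 · y5
In normal form, the second expression is y1 · y2 · y3 · y4 · y5
Same normal form: equal.


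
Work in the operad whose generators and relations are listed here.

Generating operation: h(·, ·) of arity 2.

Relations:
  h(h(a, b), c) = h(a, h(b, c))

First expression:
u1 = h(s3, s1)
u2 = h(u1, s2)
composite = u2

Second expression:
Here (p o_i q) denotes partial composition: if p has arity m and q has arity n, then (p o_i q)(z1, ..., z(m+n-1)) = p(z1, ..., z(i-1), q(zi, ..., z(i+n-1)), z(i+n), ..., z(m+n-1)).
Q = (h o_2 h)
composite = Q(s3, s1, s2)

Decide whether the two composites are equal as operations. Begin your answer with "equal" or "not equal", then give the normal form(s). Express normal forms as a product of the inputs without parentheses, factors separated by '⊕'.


equal; both compose to s3 ⊕ s1 ⊕ s2

Normal form of the first expression: s3 ⊕ s1 ⊕ s2
Normal form of the second expression: s3 ⊕ s1 ⊕ s2
Both agree, so they are equal.


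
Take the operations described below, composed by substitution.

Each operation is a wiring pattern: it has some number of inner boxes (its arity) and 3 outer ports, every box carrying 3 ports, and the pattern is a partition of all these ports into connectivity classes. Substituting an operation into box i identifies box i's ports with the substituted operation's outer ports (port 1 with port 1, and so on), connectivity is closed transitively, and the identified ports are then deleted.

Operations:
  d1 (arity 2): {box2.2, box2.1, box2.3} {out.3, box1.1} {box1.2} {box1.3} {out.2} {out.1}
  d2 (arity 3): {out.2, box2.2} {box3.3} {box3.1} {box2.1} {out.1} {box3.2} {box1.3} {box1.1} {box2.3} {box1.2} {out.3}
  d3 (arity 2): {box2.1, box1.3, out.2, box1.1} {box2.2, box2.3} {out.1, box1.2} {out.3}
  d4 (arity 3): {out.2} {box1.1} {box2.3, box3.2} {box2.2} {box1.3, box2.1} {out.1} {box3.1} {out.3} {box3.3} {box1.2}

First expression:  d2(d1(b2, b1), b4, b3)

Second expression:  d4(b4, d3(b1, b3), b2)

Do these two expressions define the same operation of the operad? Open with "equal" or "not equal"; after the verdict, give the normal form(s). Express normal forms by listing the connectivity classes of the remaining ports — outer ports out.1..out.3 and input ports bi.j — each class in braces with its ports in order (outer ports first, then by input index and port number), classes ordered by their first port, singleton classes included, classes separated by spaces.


not equal; first: {out.1} {out.2, b4.2} {out.3} {b1.1, b1.2, b1.3} {b2.1} {b2.2} {b2.3} {b3.1} {b3.2} {b3.3} {b4.1} {b4.3}; second: {out.1} {out.2} {out.3} {b1.1, b1.3, b3.1} {b1.2, b4.3} {b2.1} {b2.2} {b2.3} {b3.2, b3.3} {b4.1} {b4.2}

The first composite normalizes to {out.1} {out.2, b4.2} {out.3} {b1.1, b1.2, b1.3} {b2.1} {b2.2} {b2.3} {b3.1} {b3.2} {b3.3} {b4.1} {b4.3}
The second composite normalizes to {out.1} {out.2} {out.3} {b1.1, b1.3, b3.1} {b1.2, b4.3} {b2.1} {b2.2} {b2.3} {b3.2, b3.3} {b4.1} {b4.2}
They disagree, so not equal.


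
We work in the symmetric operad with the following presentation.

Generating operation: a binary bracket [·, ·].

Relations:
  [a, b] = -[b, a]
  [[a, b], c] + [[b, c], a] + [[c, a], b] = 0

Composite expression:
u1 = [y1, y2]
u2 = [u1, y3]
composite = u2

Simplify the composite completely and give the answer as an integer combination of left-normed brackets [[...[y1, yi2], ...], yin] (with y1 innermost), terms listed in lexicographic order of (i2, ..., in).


[[y1, y2], y3]

Skip Jacobi rewriting: expand, keep y1-initial words, read off terms.
Composite bracket: [[y1, y2], y3]
Each bracket splits as ab - ba, giving 4 signed words (2^2 = 4).
The y1-initial words carry the normal form:
  word y1y2y3 has sign +1, contributing +[[y1, y2], y3]


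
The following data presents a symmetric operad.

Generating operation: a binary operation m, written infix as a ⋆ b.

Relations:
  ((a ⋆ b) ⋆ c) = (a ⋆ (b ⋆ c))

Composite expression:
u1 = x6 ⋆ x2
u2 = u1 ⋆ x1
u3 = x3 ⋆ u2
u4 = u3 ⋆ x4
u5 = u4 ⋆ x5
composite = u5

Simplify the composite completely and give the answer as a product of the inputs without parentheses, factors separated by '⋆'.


x3 ⋆ x6 ⋆ x2 ⋆ x1 ⋆ x4 ⋆ x5

All parenthesizations of m agree; list the x-inputs left to right.
(x6 ⋆ x2) spells out as x6 ⋆ x2
((x6 ⋆ x2) ⋆ x1) spells out as x6 ⋆ x2 ⋆ x1
(x3 ⋆ ((x6 ⋆ x2) ⋆ x1)) spells out as x3 ⋆ x6 ⋆ x2 ⋆ x1
((x3 ⋆ ((x6 ⋆ x2) ⋆ x1)) ⋆ x4) spells out as x3 ⋆ x6 ⋆ x2 ⋆ x1 ⋆ x4
(((x3 ⋆ ((x6 ⋆ x2) ⋆ x1)) ⋆ x4) ⋆ x5) spells out as x3 ⋆ x6 ⋆ x2 ⋆ x1 ⋆ x4 ⋆ x5


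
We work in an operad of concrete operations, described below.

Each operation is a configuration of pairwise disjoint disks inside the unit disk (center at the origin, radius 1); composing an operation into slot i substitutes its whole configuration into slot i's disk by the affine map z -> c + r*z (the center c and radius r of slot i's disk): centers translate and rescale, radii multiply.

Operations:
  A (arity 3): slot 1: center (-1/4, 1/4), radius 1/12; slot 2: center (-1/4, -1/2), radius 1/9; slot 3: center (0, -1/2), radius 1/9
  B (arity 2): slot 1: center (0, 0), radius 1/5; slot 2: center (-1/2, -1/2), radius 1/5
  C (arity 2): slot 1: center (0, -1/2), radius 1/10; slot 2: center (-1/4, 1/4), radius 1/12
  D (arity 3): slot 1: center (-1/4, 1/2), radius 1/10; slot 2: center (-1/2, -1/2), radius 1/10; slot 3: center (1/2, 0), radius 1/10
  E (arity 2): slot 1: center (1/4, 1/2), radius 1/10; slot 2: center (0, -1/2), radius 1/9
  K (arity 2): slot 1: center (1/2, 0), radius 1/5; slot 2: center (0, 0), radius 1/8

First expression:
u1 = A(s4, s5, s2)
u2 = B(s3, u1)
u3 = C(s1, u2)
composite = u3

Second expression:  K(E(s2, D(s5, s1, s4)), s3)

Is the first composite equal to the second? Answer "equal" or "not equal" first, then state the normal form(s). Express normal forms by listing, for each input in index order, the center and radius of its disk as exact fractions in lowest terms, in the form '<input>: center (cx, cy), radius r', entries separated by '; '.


not equal; first: s1: center (0, -1/2), radius 1/10; s2: center (-7/24, 1/5), radius 1/540; s3: center (-1/4, 1/4), radius 1/60; s4: center (-71/240, 17/80), radius 1/720; s5: center (-71/240, 1/5), radius 1/540; second: s1: center (22/45, -1/9), radius 1/450; s2: center (11/20, 1/10), radius 1/50; s3: center (0, 0), radius 1/8; s4: center (23/45, -1/10), radius 1/450; s5: center (89/180, -4/45), radius 1/450

The first expression reduces to s1: center (0, -1/2), radius 1/10; s2: center (-7/24, 1/5), radius 1/540; s3: center (-1/4, 1/4), radius 1/60; s4: center (-71/240, 17/80), radius 1/720; s5: center (-71/240, 1/5), radius 1/540
The second expression reduces to s1: center (22/45, -1/9), radius 1/450; s2: center (11/20, 1/10), radius 1/50; s3: center (0, 0), radius 1/8; s4: center (23/45, -1/10), radius 1/450; s5: center (89/180, -4/45), radius 1/450
The forms do not match — not equal.


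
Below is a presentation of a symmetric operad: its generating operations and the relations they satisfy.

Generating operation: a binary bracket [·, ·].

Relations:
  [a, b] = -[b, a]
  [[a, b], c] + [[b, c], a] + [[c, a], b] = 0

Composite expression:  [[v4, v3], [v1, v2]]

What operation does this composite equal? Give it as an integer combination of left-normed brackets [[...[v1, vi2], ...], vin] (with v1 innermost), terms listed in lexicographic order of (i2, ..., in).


[[[v1, v2], v3], v4] - [[[v1, v2], v4], v3]

A multilinear Lie element is pinned by v1-initial words (v1 innermost).
Composite bracket: [[v4, v3], [v1, v2]]
The bracket unfolds into 8 signed words via [a, b] = ab - ba (2^3 = 8).
The v1-initial words carry the normal form:
  v1v2v3v4 appears with sign +1, giving the term +[[[v1, v2], v3], v4]
  v1v2v4v3 appears with sign -1, giving the term -[[[v1, v2], v4], v3]


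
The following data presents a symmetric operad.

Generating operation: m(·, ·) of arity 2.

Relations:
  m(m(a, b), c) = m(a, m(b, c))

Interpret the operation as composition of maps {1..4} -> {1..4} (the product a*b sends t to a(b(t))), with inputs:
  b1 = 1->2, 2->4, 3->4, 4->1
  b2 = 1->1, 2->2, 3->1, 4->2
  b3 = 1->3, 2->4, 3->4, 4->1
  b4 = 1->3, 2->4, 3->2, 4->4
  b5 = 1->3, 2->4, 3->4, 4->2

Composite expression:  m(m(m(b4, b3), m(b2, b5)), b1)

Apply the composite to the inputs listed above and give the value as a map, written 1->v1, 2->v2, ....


1->4, 2->4, 3->4, 4->2

m(b4, b3) = 1->2, 2->4, 3->4, 4->3
m(b2, b5) = 1->1, 2->2, 3->2, 4->2
m(m(b4, b3), m(b2, b5)) = 1->2, 2->4, 3->4, 4->4
m(m(m(b4, b3), m(b2, b5)), b1) = 1->4, 2->4, 3->4, 4->2


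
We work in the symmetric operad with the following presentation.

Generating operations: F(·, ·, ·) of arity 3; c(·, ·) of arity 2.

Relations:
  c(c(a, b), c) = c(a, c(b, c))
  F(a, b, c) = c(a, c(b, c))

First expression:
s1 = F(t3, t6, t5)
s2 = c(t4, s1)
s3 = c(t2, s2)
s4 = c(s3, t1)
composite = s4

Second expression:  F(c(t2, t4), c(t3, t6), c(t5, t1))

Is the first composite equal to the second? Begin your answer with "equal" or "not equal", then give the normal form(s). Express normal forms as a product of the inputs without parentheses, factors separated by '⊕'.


equal — both sides give t2 ⊕ t4 ⊕ t3 ⊕ t6 ⊕ t5 ⊕ t1


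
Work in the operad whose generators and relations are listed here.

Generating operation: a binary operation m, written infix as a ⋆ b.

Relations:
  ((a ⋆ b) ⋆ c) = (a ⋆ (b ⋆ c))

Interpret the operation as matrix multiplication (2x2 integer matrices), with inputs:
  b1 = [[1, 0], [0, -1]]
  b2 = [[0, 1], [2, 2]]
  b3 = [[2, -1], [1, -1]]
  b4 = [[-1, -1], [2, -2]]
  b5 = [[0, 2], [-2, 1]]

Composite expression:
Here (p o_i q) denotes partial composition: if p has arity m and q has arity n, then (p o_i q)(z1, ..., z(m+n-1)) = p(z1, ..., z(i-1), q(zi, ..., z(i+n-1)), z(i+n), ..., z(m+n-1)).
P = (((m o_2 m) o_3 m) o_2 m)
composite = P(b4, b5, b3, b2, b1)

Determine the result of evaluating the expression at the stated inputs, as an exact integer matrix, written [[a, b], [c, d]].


(b5 ⋆ b3) = [[2, -2], [-3, 1]]
(b2 ⋆ b1) = [[0, -1], [2, -2]]
((b5 ⋆ b3) ⋆ (b2 ⋆ b1)) = [[-4, 2], [2, 1]]
(b4 ⋆ ((b5 ⋆ b3) ⋆ (b2 ⋆ b1))) = [[2, -3], [-12, 2]]

[[2, -3], [-12, 2]]


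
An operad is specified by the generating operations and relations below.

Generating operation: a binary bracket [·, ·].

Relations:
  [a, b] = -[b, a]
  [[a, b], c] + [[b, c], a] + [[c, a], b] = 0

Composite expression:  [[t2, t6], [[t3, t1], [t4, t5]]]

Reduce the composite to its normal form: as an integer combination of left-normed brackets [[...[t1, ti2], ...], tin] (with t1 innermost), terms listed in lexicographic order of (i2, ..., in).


[[[[[t1, t3], t4], t5], t2], t6] - [[[[[t1, t3], t4], t5], t6], t2] - [[[[[t1, t3], t5], t4], t2], t6] + [[[[[t1, t3], t5], t4], t6], t2]


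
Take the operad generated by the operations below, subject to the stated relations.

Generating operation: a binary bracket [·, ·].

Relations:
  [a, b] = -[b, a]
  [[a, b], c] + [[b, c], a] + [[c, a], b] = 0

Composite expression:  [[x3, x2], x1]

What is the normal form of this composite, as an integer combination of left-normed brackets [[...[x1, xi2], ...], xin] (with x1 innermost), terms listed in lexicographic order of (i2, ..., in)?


[[x1, x2], x3] - [[x1, x3], x2]

Antisymmetry and Jacobi reduce to x1-anchored left-normed brackets.
Composite bracket: [[x3, x2], x1]
Each bracket splits as ab - ba, giving 4 signed words (2^2 = 4).
Keep just the words that open with x1:
  x1x2x3 appears with sign +1, giving the term +[[x1, x2], x3]
  x1x3x2 appears with sign -1, giving the term -[[x1, x3], x2]


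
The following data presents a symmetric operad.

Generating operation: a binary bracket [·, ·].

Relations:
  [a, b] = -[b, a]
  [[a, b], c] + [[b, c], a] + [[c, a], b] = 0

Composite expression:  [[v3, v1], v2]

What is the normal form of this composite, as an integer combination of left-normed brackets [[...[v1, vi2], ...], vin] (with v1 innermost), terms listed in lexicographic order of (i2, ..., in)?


-[[v1, v3], v2]

Skip Jacobi rewriting: expand, keep v1-initial words, read off terms.
Composite bracket: [[v3, v1], v2]
Each bracket splits as ab - ba, giving 4 signed words (2^2 = 4).
Words beginning with v1 determine it all:
  sign of v1v3v2 is -1, so it contributes -[[v1, v3], v2]


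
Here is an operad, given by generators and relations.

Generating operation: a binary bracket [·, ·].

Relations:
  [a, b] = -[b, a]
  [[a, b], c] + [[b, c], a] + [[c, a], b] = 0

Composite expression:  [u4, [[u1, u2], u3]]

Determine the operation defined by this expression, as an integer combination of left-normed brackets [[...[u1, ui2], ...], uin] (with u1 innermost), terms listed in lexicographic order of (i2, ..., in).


-[[[u1, u2], u3], u4]

Antisymmetry and Jacobi reduce to u1-anchored left-normed brackets.
Composite bracket: [u4, [[u1, u2], u3]]
Each bracket splits as ab - ba, giving 8 signed words (2^3 = 8).
Collect the words opening with u1:
  u1u2u3u4 appears with sign -1, giving the term -[[[u1, u2], u3], u4]


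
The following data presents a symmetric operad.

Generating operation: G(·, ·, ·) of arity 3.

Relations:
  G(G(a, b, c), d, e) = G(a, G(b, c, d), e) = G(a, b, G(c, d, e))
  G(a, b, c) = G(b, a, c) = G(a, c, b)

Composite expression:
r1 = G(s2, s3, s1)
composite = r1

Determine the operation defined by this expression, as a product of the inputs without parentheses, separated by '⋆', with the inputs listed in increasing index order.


s1 ⋆ s2 ⋆ s3

Key point: G commutes, so take the s-inputs in any fixed order.
G(s2, s3, s1) spells out as s2 ⋆ s3 ⋆ s1
the factors in increasing index order: s1 ⋆ s2 ⋆ s3


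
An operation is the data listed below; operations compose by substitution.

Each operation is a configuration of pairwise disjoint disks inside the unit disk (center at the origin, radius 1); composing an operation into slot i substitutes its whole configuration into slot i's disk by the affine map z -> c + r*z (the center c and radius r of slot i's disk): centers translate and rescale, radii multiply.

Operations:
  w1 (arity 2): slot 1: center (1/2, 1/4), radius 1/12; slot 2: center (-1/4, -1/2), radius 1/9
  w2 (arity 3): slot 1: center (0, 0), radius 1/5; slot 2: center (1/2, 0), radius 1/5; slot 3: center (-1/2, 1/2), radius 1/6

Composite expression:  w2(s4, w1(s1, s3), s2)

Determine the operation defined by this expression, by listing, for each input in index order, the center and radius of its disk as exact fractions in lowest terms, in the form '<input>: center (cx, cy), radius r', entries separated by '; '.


s1: center (3/5, 1/20), radius 1/60; s2: center (-1/2, 1/2), radius 1/6; s3: center (9/20, -1/10), radius 1/45; s4: center (0, 0), radius 1/5

Follow each s-input down from w2: c' goes to c + r*c', radius to r*r'.
for s4, the 1-step affine chain lands on center (0, 0), radius 1/5
for s1, the 2-step affine chain lands on center (3/5, 1/20), radius 1/60
for s3, the 2-step affine chain lands on center (9/20, -1/10), radius 1/45
for s2, the 1-step affine chain lands on center (-1/2, 1/2), radius 1/6


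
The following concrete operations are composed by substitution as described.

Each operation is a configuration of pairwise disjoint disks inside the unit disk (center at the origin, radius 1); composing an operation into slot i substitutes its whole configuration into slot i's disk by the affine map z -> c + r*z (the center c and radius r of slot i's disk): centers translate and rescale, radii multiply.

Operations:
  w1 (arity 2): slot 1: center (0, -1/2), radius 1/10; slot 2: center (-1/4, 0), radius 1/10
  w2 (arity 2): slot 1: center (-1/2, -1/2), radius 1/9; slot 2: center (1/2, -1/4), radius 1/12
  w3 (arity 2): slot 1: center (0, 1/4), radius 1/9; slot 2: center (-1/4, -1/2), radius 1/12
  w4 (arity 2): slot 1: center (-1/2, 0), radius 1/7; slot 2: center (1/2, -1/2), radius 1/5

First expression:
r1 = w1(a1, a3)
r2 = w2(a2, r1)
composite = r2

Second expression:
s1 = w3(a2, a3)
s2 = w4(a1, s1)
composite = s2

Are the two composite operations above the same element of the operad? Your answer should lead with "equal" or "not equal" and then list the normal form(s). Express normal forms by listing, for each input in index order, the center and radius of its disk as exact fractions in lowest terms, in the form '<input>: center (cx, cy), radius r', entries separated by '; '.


not equal; first: a1: center (1/2, -7/24), radius 1/120; a2: center (-1/2, -1/2), radius 1/9; a3: center (23/48, -1/4), radius 1/120; second: a1: center (-1/2, 0), radius 1/7; a2: center (1/2, -9/20), radius 1/45; a3: center (9/20, -3/5), radius 1/60

Normal form of the first expression: a1: center (1/2, -7/24), radius 1/120; a2: center (-1/2, -1/2), radius 1/9; a3: center (23/48, -1/4), radius 1/120
Normal form of the second expression: a1: center (-1/2, 0), radius 1/7; a2: center (1/2, -9/20), radius 1/45; a3: center (9/20, -3/5), radius 1/60
The forms do not match — not equal.


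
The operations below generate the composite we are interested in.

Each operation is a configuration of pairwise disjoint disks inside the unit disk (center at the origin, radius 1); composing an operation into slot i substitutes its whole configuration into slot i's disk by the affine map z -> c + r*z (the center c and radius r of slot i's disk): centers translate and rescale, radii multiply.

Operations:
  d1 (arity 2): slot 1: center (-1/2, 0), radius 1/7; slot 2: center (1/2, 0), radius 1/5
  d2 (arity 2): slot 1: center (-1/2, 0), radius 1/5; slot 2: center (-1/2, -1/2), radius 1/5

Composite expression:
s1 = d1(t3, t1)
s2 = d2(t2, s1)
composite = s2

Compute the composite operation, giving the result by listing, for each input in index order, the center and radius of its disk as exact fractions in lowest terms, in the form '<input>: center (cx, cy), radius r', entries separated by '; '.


t1: center (-2/5, -1/2), radius 1/25; t2: center (-1/2, 0), radius 1/5; t3: center (-3/5, -1/2), radius 1/35

Follow each t-input down from d2: c' goes to c + r*c', radius to r*r'.
t2: after 1 affine step, its disk has center (-1/2, 0), radius 1/5
t3: after 2 affine steps, its disk has center (-3/5, -1/2), radius 1/35
t1: after 2 affine steps, its disk has center (-2/5, -1/2), radius 1/25
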